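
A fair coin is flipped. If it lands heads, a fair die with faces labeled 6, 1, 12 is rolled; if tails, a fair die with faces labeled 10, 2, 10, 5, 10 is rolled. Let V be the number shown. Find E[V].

E[V | heads] = (6+1+12)/3 = 19/3.
E[V | tails] = (10+2+10+5+10)/5 = 37/5.
By the law of total expectation,
E[V] = (1/2)·(19/3) + (1/2)·(37/5) = 103/15.

103/15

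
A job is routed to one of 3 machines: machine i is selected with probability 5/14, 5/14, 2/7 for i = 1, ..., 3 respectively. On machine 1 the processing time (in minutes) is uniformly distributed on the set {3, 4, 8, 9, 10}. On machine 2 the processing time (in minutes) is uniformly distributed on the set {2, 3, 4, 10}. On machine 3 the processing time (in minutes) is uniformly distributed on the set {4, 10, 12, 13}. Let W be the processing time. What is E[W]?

387/56

E[W | machine 1] = (3+4+8+9+10)/5 = 34/5.
E[W | machine 2] = (2+3+4+10)/4 = 19/4.
E[W | machine 3] = (4+10+12+13)/4 = 39/4.
E[W] = (5/14)·(34/5) + (5/14)·(19/4) + (2/7)·(39/4) = 387/56.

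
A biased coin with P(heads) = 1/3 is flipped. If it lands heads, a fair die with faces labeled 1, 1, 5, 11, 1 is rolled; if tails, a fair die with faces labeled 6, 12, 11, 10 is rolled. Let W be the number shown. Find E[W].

E[W | heads] = (1+1+5+11+1)/5 = 19/5.
E[W | tails] = (6+12+11+10)/4 = 39/4.
E[W] = (1/3)·(19/5) + (2/3)·(39/4) = 233/30.

233/30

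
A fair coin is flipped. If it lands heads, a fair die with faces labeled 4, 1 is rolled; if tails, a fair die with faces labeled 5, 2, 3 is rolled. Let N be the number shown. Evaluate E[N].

35/12

E[N | heads] = (4+1)/2 = 5/2.
E[N | tails] = (5+2+3)/3 = 10/3.
E[N] = (1/2)·(5/2) + (1/2)·(10/3) = 35/12.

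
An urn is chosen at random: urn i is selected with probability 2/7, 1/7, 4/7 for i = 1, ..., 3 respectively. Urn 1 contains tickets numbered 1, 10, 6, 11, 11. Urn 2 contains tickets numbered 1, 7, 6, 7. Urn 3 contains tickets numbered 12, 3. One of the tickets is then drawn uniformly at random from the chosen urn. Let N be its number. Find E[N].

1017/140

E[N | urn 1] = (1+10+6+11+11)/5 = 39/5.
E[N | urn 2] = (1+7+6+7)/4 = 21/4.
E[N | urn 3] = (12+3)/2 = 15/2.
E[N] = (2/7)·(39/5) + (1/7)·(21/4) + (4/7)·(15/2) = 1017/140.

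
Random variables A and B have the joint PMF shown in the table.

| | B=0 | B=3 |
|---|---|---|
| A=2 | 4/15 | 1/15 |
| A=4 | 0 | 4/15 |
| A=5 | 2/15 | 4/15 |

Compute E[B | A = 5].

2

P(A = 5) = 2/5.
Σ B·P over the event = 0·(2/15) + 3·(4/15) = 4/5.
E[B | A = 5] = (4/5) / (2/5) = 2.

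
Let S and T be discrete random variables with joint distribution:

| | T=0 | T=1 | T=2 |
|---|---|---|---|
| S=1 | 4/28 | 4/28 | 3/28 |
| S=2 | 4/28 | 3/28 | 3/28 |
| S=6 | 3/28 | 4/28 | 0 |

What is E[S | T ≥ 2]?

3/2

P(T ≥ 2) = 3/14.
Σ S·P over the event = 1·(3/28) + 2·(3/28) = 9/28.
E[S | T ≥ 2] = (9/28) / (3/14) = 3/2.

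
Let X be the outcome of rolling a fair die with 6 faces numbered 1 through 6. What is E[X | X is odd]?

Given X is odd, X is equally likely to be any of {1, 3, 5}.
E[X | X is odd] = (1 + 3 + 5) / 3 = 3.

3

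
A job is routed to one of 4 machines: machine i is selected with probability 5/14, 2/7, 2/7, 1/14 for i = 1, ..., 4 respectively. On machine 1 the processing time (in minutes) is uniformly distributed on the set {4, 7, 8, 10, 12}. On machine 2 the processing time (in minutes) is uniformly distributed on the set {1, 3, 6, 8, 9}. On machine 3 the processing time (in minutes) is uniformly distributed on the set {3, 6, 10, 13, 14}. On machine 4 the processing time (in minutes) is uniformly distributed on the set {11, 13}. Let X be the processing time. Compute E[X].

E[X | machine 1] = (4+7+8+10+12)/5 = 41/5.
E[X | machine 2] = (1+3+6+8+9)/5 = 27/5.
E[X | machine 3] = (3+6+10+13+14)/5 = 46/5.
E[X | machine 4] = (11+13)/2 = 12.
E[X] = (5/14)·(41/5) + (2/7)·(27/5) + (2/7)·(46/5) + (1/14)·(12) = 557/70.

557/70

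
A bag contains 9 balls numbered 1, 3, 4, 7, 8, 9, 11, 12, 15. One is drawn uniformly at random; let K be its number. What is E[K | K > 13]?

P(K > 13) = 1/9.
Σ over the event: 15·1/9 = 5/3.
E[K | K > 13] = (5/3) / (1/9) = 15.

15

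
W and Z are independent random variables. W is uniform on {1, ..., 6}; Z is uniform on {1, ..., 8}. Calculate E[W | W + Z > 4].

79/21

P(W + Z > 4) = 7/8.
Summing W·P(x,y) over outcomes with W + Z > 4 gives 79/24.
E[W | W + Z > 4] = (79/24) / (7/8) = 79/21.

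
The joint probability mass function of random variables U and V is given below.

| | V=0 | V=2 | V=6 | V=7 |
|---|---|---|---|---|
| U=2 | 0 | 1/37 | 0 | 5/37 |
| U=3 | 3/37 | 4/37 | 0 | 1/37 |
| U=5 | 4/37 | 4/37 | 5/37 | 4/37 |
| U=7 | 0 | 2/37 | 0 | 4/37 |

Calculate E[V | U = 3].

15/8

P(U = 3) = 8/37.
Σ V·P over the event = 0·(3/37) + 2·(4/37) + 7·(1/37) = 15/37.
E[V | U = 3] = (15/37) / (8/37) = 15/8.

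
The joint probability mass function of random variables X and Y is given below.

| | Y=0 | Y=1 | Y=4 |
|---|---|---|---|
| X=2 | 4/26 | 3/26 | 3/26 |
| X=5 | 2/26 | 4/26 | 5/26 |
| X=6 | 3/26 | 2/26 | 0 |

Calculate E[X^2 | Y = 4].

P(Y = 4) = 4/13.
Σ X^2·P over the event = 4·(3/26) + 25·(5/26) = 137/26.
E[X^2 | Y = 4] = (137/26) / (4/13) = 137/8.

137/8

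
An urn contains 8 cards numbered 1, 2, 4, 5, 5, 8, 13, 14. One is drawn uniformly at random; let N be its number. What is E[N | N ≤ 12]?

P(N ≤ 12) = 3/4.
Σ over the event: 1·1/8 + 2·1/8 + 4·1/8 + 5·1/4 + 8·1/8 = 25/8.
E[N | N ≤ 12] = (25/8) / (3/4) = 25/6.

25/6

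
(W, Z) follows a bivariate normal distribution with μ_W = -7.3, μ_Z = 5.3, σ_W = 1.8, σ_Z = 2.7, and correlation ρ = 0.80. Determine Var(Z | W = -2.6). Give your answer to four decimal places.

For a bivariate normal, Var(Z | W=x) = σ_Z²(1 − ρ²).
Var(Z | W=-2.6) = (2.7)²·(1 − (0.80)²) = 7.29·0.36 = 2.6244.

2.6244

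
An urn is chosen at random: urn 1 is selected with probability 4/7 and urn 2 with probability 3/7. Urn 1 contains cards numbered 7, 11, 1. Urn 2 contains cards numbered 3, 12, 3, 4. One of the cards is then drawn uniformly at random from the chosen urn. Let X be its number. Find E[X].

E[X | urn 1] = (7+11+1)/3 = 19/3.
E[X | urn 2] = (3+12+3+4)/4 = 11/2.
By the law of total expectation,
E[X] = (4/7)·(19/3) + (3/7)·(11/2) = 251/42.

251/42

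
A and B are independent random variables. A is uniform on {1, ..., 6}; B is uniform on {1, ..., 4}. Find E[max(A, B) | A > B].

P(A > B) = 7/12.
Summing max(A,B)·P(x,y) over outcomes with A > B gives 8/3.
E[max(A, B) | A > B] = (8/3) / (7/12) = 32/7.

32/7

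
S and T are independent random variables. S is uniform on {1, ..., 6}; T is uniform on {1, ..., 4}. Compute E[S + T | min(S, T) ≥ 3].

Outcomes with min(S, T) ≥ 3: (3,3), (3,4), (4,3), (4,4), (5,3), (5,4), (6,3), (6,4), each with probability 1/24.
E[S + T | min(S, T) ≥ 3] = (6 + 7 + 7 + 8 + 8 + 9 + 9 + 10) / 8 = 8.

8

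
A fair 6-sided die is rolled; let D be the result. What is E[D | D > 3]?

5

Given D > 3, D is equally likely to be any of {4, 5, 6}.
E[D | D > 3] = (4 + 5 + 6) / 3 = 5.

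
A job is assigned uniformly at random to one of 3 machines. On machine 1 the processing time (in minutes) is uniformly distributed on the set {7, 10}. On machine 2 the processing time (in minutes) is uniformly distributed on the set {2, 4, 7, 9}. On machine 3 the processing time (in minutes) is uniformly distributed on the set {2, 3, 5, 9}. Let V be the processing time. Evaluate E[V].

E[V | machine 1] = (7+10)/2 = 17/2.
E[V | machine 2] = (2+4+7+9)/4 = 11/2.
E[V | machine 3] = (2+3+5+9)/4 = 19/4.
E[V] = (1/3)·(17/2) + (1/3)·(11/2) + (1/3)·(19/4) = 25/4.

25/4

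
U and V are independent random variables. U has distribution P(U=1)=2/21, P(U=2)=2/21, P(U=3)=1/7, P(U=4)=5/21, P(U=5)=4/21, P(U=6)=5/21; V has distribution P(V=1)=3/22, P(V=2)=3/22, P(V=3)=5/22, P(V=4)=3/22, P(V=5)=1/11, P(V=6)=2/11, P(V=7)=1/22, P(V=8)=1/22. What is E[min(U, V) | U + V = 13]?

50/9

P(U + V = 13) = 3/154.
Summing min(U,V)·P(x,y) over outcomes with U + V = 13 gives 25/231.
E[min(U, V) | U + V = 13] = (25/231) / (3/154) = 50/9.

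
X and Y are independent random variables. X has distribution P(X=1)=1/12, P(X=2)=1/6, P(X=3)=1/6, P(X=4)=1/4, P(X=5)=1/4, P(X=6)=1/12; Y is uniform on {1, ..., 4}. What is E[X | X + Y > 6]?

P(X + Y > 6) = 7/16.
Summing X·P(x,y) over outcomes with X + Y > 6 gives 33/16.
E[X | X + Y > 6] = (33/16) / (7/16) = 33/7.

33/7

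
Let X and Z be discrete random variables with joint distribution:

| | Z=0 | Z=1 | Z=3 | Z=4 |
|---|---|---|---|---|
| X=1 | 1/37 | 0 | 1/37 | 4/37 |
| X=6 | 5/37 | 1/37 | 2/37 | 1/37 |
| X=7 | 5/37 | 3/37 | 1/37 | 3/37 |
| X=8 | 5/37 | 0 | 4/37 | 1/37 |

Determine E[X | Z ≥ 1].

P(Z ≥ 1) = 21/37.
Summing X·P(X=x,Z=y) over the conditioning event gives 118/37.
E[X | Z ≥ 1] = (118/37) / (21/37) = 118/21.

118/21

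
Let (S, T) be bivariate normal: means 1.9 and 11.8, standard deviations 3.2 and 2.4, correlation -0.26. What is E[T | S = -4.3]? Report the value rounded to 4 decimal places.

The regression of T on S has slope ρ·σ_T/σ_S and passes through (μ_S, μ_T).
E[T | S=-4.3] = 11.8 + (-0.26)·(2.4/3.2)·(-4.3 − (1.9)) = 11.8 + (-0.195)·(-6.2) = 13.0090.

13.0090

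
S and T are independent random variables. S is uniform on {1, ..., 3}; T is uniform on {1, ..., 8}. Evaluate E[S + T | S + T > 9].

31/3

Outcomes with S + T > 9: (2,8), (3,7), (3,8), each with probability 1/24.
E[S + T | S + T > 9] = (10 + 10 + 11) / 3 = 31/3.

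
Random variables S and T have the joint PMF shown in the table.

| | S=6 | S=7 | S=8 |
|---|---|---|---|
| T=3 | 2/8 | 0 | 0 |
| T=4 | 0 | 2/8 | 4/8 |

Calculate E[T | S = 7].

4

P(S = 7) = 1/4.
Σ T·P over the event = 4·(2/8) = 1.
E[T | S = 7] = (1) / (1/4) = 4.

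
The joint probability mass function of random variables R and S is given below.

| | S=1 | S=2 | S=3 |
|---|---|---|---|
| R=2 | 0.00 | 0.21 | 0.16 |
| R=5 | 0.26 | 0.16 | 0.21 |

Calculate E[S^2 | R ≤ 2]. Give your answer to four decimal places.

P(R ≤ 2) = 0.37.
Σ S^2·P over the event = 4·(0.21) + 9·(0.16) = 2.28.
E[S^2 | R ≤ 2] = (2.28) / (0.37) = 6.1622.

6.1622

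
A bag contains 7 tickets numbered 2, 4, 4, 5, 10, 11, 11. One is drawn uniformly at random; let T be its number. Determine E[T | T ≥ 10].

32/3

P(T ≥ 10) = 3/7.
Σ over the event: 10·1/7 + 11·2/7 = 32/7.
E[T | T ≥ 10] = (32/7) / (3/7) = 32/3.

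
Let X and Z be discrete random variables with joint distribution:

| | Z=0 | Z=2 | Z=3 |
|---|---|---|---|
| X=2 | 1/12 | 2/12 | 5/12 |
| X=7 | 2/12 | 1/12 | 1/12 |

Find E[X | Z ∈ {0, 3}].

11/3

P(Z ∈ {0, 3}) = 3/4.
Σ X·P over the event = 2·(1/12) + 2·(5/12) + 7·(2/12) + 7·(1/12) = 11/4.
E[X | Z ∈ {0, 3}] = (11/4) / (3/4) = 11/3.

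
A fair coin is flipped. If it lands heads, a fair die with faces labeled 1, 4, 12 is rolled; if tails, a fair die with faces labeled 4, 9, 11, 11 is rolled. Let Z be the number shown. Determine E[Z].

173/24

E[Z | heads] = (1+4+12)/3 = 17/3.
E[Z | tails] = (4+9+11+11)/4 = 35/4.
By the law of total expectation,
E[Z] = (1/2)·(17/3) + (1/2)·(35/4) = 173/24.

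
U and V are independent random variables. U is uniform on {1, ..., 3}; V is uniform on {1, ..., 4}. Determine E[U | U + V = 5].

Outcomes with U + V = 5: (1,4), (2,3), (3,2), each with probability 1/12.
E[U | U + V = 5] = (1 + 2 + 3) / 3 = 2.

2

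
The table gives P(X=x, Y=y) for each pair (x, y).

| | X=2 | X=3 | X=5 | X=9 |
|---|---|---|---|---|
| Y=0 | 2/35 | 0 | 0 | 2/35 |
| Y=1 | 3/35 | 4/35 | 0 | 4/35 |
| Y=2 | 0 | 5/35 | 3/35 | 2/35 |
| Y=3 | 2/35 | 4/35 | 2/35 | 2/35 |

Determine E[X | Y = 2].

24/5

P(Y = 2) = 2/7.
Σ X·P over the event = 3·(5/35) + 5·(3/35) + 9·(2/35) = 48/35.
E[X | Y = 2] = (48/35) / (2/7) = 24/5.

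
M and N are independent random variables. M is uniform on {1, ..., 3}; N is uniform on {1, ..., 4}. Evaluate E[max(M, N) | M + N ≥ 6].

11/3

Outcomes with M + N ≥ 6: (2,4), (3,3), (3,4), each with probability 1/12.
E[max(M, N) | M + N ≥ 6] = (4 + 3 + 4) / 3 = 11/3.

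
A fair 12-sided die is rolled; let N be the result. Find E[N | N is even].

Given N is even, N is equally likely to be any of {2, 4, 6, 8, 10, 12}.
E[N | N is even] = (2 + 4 + 6 + 8 + 10 + 12) / 6 = 7.

7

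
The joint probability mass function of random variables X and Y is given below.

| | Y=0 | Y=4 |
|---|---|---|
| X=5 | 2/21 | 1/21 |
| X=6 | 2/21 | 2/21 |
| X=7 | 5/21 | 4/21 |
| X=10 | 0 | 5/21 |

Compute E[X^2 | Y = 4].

P(Y = 4) = 4/7.
Σ X^2·P over the event = 25·(1/21) + 36·(2/21) + 49·(4/21) + 100·(5/21) = 793/21.
E[X^2 | Y = 4] = (793/21) / (4/7) = 793/12.

793/12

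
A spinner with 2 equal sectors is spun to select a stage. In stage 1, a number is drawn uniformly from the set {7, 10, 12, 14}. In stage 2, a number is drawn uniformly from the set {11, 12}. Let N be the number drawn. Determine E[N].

89/8

E[N | stage 1] = (7+10+12+14)/4 = 43/4.
E[N | stage 2] = (11+12)/2 = 23/2.
By the law of total expectation,
E[N] = (1/2)·(43/4) + (1/2)·(23/2) = 89/8.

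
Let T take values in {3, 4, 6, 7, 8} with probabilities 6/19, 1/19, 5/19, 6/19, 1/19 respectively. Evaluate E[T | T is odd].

5

P(T is odd) = 12/19.
Σ over the event: 3·6/19 + 7·6/19 = 60/19.
E[T | T is odd] = (60/19) / (12/19) = 5.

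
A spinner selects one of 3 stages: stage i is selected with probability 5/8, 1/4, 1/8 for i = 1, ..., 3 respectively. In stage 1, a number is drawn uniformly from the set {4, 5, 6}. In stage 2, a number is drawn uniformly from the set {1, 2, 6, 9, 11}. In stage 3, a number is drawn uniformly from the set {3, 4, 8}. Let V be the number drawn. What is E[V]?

26/5

E[V | stage 1] = (4+5+6)/3 = 5.
E[V | stage 2] = (1+2+6+9+11)/5 = 29/5.
E[V | stage 3] = (3+4+8)/3 = 5.
E[V] = (5/8)·(5) + (1/4)·(29/5) + (1/8)·(5) = 26/5.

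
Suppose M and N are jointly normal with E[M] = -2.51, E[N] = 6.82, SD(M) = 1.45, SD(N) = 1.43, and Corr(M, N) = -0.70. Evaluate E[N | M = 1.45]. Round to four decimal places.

4.0862

E[N | M=x] = μ_N + ρ(σ_N/σ_M)(x − μ_M) for jointly normal variables.
E[N | M=1.45] = 6.82 + (-0.70)·(1.43/1.45)·(1.45 − (-2.51)) = 6.82 + (-0.690345)·(3.96) = 4.0862.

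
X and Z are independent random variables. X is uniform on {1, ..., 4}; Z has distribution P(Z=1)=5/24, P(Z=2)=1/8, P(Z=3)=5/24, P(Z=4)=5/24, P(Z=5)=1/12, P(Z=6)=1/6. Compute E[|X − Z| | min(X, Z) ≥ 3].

9/8

P(min(X, Z) ≥ 3) = 1/3.
Summing |X−Z|·P(x,y) over outcomes with min(X, Z) ≥ 3 gives 3/8.
E[|X − Z| | min(X, Z) ≥ 3] = (3/8) / (1/3) = 9/8.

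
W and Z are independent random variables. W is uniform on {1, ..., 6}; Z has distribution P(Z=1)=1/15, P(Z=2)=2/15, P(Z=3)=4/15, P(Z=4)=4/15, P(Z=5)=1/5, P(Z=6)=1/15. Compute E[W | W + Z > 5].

277/68

P(W + Z > 5) = 34/45.
Summing W·P(x,y) over outcomes with W + Z > 5 gives 277/90.
E[W | W + Z > 5] = (277/90) / (34/45) = 277/68.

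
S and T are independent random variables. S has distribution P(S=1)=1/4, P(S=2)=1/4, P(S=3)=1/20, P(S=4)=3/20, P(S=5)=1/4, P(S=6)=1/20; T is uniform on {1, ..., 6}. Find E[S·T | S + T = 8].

P(S + T = 8) = 1/8.
Summing ST·P(x,y) over outcomes with S + T = 8 gives 7/4.
E[S·T | S + T = 8] = (7/4) / (1/8) = 14.

14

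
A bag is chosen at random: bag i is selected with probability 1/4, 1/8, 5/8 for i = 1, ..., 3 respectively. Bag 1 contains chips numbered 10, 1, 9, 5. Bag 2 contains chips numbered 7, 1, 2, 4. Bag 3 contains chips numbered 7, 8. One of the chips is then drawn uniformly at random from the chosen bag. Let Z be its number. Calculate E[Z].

107/16

E[Z | bag 1] = (10+1+9+5)/4 = 25/4.
E[Z | bag 2] = (7+1+2+4)/4 = 7/2.
E[Z | bag 3] = (7+8)/2 = 15/2.
E[Z] = (1/4)·(25/4) + (1/8)·(7/2) + (5/8)·(15/2) = 107/16.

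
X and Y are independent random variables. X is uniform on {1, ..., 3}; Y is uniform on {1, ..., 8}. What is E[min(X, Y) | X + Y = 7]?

P(X + Y = 7) = 1/8.
Summing min(X,Y)·P(x,y) over outcomes with X + Y = 7 gives 1/4.
E[min(X, Y) | X + Y = 7] = (1/4) / (1/8) = 2.

2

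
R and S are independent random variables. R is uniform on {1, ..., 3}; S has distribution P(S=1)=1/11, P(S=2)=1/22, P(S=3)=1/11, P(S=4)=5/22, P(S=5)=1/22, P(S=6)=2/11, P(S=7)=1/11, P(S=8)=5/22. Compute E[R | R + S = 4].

2

P(R + S = 4) = 5/66.
Summing R·P(x,y) over outcomes with R + S = 4 gives 5/33.
E[R | R + S = 4] = (5/33) / (5/66) = 2.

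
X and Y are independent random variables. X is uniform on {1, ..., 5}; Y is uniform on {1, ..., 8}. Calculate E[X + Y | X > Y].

Outcomes with X > Y: (2,1), (3,1), (3,2), (4,1), (4,2), (4,3), (5,1), (5,2), (5,3), (5,4), each with probability 1/40.
E[X + Y | X > Y] = (3 + 4 + 5 + 5 + 6 + 7 + 6 + 7 + 8 + 9) / 10 = 6.

6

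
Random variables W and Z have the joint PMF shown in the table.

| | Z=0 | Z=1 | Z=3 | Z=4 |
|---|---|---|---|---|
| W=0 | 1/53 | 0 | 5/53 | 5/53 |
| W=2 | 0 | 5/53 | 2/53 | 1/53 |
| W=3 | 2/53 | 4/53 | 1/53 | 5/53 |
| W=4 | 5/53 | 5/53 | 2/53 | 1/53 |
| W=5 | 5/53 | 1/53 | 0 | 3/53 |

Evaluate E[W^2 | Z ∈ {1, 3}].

P(Z ∈ {1, 3}) = 25/53.
Σ W^2·P over the event = 0·(5/53) + 4·(5/53) + 4·(2/53) + 9·(4/53) + 9·(1/53) + 16·(5/53) + 16·(2/53) + 25·(1/53) = 210/53.
E[W^2 | Z ∈ {1, 3}] = (210/53) / (25/53) = 42/5.

42/5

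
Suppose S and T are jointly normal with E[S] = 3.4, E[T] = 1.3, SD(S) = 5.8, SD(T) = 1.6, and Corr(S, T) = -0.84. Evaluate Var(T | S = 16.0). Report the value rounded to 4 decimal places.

0.7537

For a bivariate normal, Var(T | S=x) = σ_T²(1 − ρ²).
Var(T | S=16.0) = (1.6)²·(1 − (-0.84)²) = 2.56·0.2944 = 0.7537.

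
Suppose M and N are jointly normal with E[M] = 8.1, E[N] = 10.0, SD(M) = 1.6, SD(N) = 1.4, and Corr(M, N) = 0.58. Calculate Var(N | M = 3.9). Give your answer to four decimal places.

1.3007

The conditional variance in a bivariate normal is σ_N²(1 − ρ²), independent of x.
Var(N | M=3.9) = (1.4)²·(1 − (0.58)²) = 1.96·0.6636 = 1.3007.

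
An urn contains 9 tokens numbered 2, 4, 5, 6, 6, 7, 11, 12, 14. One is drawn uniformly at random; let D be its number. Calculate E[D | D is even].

P(D is even) = 2/3.
Σ over the event: 2·1/9 + 4·1/9 + 6·2/9 + 12·1/9 + 14·1/9 = 44/9.
E[D | D is even] = (44/9) / (2/3) = 22/3.

22/3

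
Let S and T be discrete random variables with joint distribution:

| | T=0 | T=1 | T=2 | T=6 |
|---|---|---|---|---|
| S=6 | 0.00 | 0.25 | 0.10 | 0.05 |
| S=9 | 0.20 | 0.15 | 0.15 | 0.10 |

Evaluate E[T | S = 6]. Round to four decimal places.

P(S = 6) = 0.40.
Σ T·P over the event = 1·(0.25) + 2·(0.10) + 6·(0.05) = 0.75.
E[T | S = 6] = (0.75) / (0.40) = 1.8750.

1.8750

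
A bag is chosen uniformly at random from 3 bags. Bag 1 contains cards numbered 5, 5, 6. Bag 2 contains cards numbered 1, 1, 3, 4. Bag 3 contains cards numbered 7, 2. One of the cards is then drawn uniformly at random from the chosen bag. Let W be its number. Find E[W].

145/36

E[W | bag 1] = (5+5+6)/3 = 16/3.
E[W | bag 2] = (1+1+3+4)/4 = 9/4.
E[W | bag 3] = (7+2)/2 = 9/2.
E[W] = (1/3)·(16/3) + (1/3)·(9/4) + (1/3)·(9/2) = 145/36.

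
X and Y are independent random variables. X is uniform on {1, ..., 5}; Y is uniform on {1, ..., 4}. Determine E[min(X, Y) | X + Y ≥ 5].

P(X + Y ≥ 5) = 7/10.
Summing min(X,Y)·P(x,y) over outcomes with X + Y ≥ 5 gives 33/20.
E[min(X, Y) | X + Y ≥ 5] = (33/20) / (7/10) = 33/14.

33/14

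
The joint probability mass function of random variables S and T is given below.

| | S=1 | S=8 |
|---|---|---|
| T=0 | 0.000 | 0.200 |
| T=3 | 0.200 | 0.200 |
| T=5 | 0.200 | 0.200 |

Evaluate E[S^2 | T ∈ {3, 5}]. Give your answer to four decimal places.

P(T ∈ {3, 5}) = 0.800.
Σ S^2·P over the event = 1·(0.200) + 1·(0.200) + 64·(0.200) + 64·(0.200) = 26.000.
E[S^2 | T ∈ {3, 5}] = (26.000) / (0.800) = 32.5000.

32.5000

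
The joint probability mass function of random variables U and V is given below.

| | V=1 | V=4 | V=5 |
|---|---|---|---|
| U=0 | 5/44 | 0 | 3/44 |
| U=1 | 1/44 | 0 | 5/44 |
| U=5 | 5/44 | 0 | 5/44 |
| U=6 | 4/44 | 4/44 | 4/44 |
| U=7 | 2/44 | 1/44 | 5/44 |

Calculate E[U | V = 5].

89/22

P(V = 5) = 1/2.
Σ U·P over the event = 0·(3/44) + 1·(5/44) + 5·(5/44) + 6·(4/44) + 7·(5/44) = 89/44.
E[U | V = 5] = (89/44) / (1/2) = 89/22.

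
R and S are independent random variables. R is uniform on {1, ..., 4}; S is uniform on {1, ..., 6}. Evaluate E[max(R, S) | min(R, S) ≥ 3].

37/8

Outcomes with min(R, S) ≥ 3: (3,3), (3,4), (3,5), (3,6), (4,3), (4,4), (4,5), (4,6), each with probability 1/24.
E[max(R, S) | min(R, S) ≥ 3] = (3 + 4 + 5 + 6 + 4 + 4 + 5 + 6) / 8 = 37/8.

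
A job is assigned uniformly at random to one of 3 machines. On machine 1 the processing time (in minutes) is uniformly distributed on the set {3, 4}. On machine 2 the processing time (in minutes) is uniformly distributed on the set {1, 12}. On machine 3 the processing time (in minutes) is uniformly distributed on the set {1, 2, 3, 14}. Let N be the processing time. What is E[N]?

5

E[N | machine 1] = (3+4)/2 = 7/2.
E[N | machine 2] = (1+12)/2 = 13/2.
E[N | machine 3] = (1+2+3+14)/4 = 5.
E[N] = (1/3)·(7/2) + (1/3)·(13/2) + (1/3)·(5) = 5.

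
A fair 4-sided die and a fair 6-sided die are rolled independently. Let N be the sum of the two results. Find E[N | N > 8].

28/3

P(N > 8) = 1/8.
Σ over the event: 9·1/12 + 10·1/24 = 7/6.
E[N | N > 8] = (7/6) / (1/8) = 28/3.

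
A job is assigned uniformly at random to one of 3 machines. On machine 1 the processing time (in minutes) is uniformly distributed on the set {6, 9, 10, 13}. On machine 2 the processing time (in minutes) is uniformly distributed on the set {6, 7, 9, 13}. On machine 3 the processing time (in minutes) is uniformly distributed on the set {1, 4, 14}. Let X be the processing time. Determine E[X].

E[X | machine 1] = (6+9+10+13)/4 = 19/2.
E[X | machine 2] = (6+7+9+13)/4 = 35/4.
E[X | machine 3] = (1+4+14)/3 = 19/3.
By the law of total expectation,
E[X] = (1/3)·(19/2) + (1/3)·(35/4) + (1/3)·(19/3) = 295/36.

295/36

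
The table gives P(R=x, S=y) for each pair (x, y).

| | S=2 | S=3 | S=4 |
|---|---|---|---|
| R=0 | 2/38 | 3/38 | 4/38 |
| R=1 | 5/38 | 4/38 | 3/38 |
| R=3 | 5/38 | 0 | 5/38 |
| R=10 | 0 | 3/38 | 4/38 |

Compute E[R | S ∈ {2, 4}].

39/14

P(S ∈ {2, 4}) = 14/19.
Σ R·P over the event = 0·(2/38) + 0·(4/38) + 1·(5/38) + 1·(3/38) + 3·(5/38) + 3·(5/38) + 10·(4/38) = 39/19.
E[R | S ∈ {2, 4}] = (39/19) / (14/19) = 39/14.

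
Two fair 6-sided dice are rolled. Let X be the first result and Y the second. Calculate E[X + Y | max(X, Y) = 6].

P(max(X, Y) = 6) = 11/36.
Summing (X+Y)·P(x,y) over outcomes with max(X, Y) = 6 gives 17/6.
E[X + Y | max(X, Y) = 6] = (17/6) / (11/36) = 102/11.

102/11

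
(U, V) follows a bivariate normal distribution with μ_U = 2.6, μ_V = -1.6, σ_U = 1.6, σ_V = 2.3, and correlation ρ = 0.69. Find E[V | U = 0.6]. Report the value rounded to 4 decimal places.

For a bivariate normal, E[V | U=x] = μ_V + ρ·(σ_V/σ_U)·(x − μ_U).
E[V | U=0.6] = -1.6 + (0.69)·(2.3/1.6)·(0.6 − (2.6)) = -1.6 + (0.991875)·(-2) = -3.5838.

-3.5838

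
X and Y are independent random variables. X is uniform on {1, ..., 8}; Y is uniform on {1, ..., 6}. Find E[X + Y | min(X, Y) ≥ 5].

Outcomes with min(X, Y) ≥ 5: (5,5), (5,6), (6,5), (6,6), (7,5), (7,6), (8,5), (8,6), each with probability 1/48.
E[X + Y | min(X, Y) ≥ 5] = (10 + 11 + 11 + 12 + 12 + 13 + 13 + 14) / 8 = 12.

12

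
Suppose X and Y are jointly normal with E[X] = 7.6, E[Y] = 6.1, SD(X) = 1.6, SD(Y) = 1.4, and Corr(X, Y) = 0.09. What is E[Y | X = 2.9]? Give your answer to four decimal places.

5.7299

For a bivariate normal, E[Y | X=x] = μ_Y + ρ·(σ_Y/σ_X)·(x − μ_X).
E[Y | X=2.9] = 6.1 + (0.09)·(1.4/1.6)·(2.9 − (7.6)) = 6.1 + (0.07875)·(-4.7) = 5.7299.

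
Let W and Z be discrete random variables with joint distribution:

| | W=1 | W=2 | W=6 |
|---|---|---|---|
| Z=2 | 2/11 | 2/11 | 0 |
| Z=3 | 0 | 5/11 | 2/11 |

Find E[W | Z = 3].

P(Z = 3) = 7/11.
Σ W·P over the event = 2·(5/11) + 6·(2/11) = 2.
E[W | Z = 3] = (2) / (7/11) = 22/7.

22/7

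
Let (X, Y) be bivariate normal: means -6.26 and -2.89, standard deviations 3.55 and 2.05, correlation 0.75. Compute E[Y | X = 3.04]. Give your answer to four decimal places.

1.1378

E[Y | X=x] = μ_Y + ρ(σ_Y/σ_X)(x − μ_X) for jointly normal variables.
E[Y | X=3.04] = -2.89 + (0.75)·(2.05/3.55)·(3.04 − (-6.26)) = -2.89 + (0.4331)·(9.3) = 1.1378.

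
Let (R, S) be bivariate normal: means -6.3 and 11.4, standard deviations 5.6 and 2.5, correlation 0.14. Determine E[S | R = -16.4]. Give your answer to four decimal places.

10.7688

The regression of S on R has slope ρ·σ_S/σ_R and passes through (μ_R, μ_S).
E[S | R=-16.4] = 11.4 + (0.14)·(2.5/5.6)·(-16.4 − (-6.3)) = 11.4 + (0.0625)·(-10.1) = 10.7688.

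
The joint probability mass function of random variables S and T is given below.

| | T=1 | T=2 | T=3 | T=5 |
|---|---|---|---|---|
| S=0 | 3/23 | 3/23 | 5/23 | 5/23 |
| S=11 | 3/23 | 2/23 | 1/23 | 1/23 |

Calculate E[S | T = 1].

P(T = 1) = 6/23.
Σ S·P over the event = 0·(3/23) + 11·(3/23) = 33/23.
E[S | T = 1] = (33/23) / (6/23) = 11/2.

11/2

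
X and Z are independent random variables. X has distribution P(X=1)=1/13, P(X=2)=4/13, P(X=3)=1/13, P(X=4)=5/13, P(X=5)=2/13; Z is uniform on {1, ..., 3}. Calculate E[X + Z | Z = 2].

68/13

P(Z = 2) = 1/3.
Summing (X+Z)·P(x,y) over outcomes with Z = 2 gives 68/39.
E[X + Z | Z = 2] = (68/39) / (1/3) = 68/13.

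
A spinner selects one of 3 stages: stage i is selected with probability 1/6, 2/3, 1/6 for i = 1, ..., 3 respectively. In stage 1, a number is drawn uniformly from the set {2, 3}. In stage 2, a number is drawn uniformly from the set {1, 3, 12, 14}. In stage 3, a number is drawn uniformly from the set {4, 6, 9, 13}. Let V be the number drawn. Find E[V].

27/4

E[V | stage 1] = (2+3)/2 = 5/2.
E[V | stage 2] = (1+3+12+14)/4 = 15/2.
E[V | stage 3] = (4+6+9+13)/4 = 8.
By the law of total expectation,
E[V] = (1/6)·(5/2) + (2/3)·(15/2) + (1/6)·(8) = 27/4.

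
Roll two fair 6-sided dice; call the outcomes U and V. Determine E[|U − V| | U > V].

7/3

P(U > V) = 5/12.
Summing |U−V|·P(x,y) over outcomes with U > V gives 35/36.
E[|U − V| | U > V] = (35/36) / (5/12) = 7/3.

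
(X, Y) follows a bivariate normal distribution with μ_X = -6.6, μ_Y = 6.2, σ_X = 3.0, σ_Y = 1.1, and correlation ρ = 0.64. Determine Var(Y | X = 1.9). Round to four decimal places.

Var(Y | X=x) = (1 − ρ²)·σ_Y².
Var(Y | X=1.9) = (1.1)²·(1 − (0.64)²) = 1.21·0.5904 = 0.7144.

0.7144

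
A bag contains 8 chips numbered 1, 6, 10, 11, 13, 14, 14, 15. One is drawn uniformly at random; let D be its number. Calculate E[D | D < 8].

P(D < 8) = 1/4.
Σ over the event: 1·1/8 + 6·1/8 = 7/8.
E[D | D < 8] = (7/8) / (1/4) = 7/2.

7/2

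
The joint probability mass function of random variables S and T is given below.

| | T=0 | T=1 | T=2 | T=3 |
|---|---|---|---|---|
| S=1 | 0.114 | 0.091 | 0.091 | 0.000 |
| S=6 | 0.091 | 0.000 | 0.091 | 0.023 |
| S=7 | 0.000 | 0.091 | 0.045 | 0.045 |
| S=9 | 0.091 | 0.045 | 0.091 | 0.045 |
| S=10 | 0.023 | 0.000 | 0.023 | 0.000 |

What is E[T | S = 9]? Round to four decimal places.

P(S = 9) = 0.272.
Σ T·P over the event = 0·(0.091) + 1·(0.045) + 2·(0.091) + 3·(0.045) = 0.362.
E[T | S = 9] = (0.362) / (0.272) = 1.3309.

1.3309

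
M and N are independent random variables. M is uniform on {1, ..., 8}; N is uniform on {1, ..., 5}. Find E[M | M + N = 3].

P(M + N = 3) = 1/20.
Summing M·P(x,y) over outcomes with M + N = 3 gives 3/40.
E[M | M + N = 3] = (3/40) / (1/20) = 3/2.

3/2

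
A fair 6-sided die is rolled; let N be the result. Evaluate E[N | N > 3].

5

Given N > 3, N is equally likely to be any of {4, 5, 6}.
E[N | N > 3] = (4 + 5 + 6) / 3 = 5.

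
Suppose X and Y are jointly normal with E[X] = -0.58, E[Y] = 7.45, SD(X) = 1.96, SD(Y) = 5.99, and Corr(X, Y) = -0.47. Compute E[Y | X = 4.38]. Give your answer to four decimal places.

E[Y | X=x] = μ_Y + ρ(σ_Y/σ_X)(x − μ_X) for jointly normal variables.
E[Y | X=4.38] = 7.45 + (-0.47)·(5.99/1.96)·(4.38 − (-0.58)) = 7.45 + (-1.43638)·(4.96) = 0.3256.

0.3256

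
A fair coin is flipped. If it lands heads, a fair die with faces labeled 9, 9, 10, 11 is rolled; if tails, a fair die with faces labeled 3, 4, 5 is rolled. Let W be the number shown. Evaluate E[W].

55/8

E[W | heads] = (9+9+10+11)/4 = 39/4.
E[W | tails] = (3+4+5)/3 = 4.
By the law of total expectation,
E[W] = (1/2)·(39/4) + (1/2)·(4) = 55/8.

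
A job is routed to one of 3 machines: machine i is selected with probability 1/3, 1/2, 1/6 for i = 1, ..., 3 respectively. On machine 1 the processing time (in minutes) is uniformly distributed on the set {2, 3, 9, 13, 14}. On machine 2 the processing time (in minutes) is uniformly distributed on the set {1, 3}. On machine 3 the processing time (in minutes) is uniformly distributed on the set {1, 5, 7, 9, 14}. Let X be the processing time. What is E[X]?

74/15

E[X | machine 1] = (2+3+9+13+14)/5 = 41/5.
E[X | machine 2] = (1+3)/2 = 2.
E[X | machine 3] = (1+5+7+9+14)/5 = 36/5.
By the law of total expectation,
E[X] = (1/3)·(41/5) + (1/2)·(2) + (1/6)·(36/5) = 74/15.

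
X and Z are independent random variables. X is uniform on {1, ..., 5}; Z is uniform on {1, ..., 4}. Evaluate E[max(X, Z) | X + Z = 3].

2

P(X + Z = 3) = 1/10.
Summing max(X,Z)·P(x,y) over outcomes with X + Z = 3 gives 1/5.
E[max(X, Z) | X + Z = 3] = (1/5) / (1/10) = 2.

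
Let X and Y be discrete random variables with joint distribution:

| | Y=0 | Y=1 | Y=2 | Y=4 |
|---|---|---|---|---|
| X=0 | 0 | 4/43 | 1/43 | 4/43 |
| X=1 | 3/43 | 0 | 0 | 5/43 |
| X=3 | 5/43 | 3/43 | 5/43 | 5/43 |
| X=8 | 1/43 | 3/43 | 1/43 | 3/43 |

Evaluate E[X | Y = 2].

23/7

P(Y = 2) = 7/43.
Σ X·P over the event = 0·(1/43) + 3·(5/43) + 8·(1/43) = 23/43.
E[X | Y = 2] = (23/43) / (7/43) = 23/7.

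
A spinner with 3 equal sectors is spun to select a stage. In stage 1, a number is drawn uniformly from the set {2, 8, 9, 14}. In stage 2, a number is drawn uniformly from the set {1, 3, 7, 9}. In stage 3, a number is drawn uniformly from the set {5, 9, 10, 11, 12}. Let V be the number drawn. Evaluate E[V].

E[V | stage 1] = (2+8+9+14)/4 = 33/4.
E[V | stage 2] = (1+3+7+9)/4 = 5.
E[V | stage 3] = (5+9+10+11+12)/5 = 47/5.
E[V] = (1/3)·(33/4) + (1/3)·(5) + (1/3)·(47/5) = 151/20.

151/20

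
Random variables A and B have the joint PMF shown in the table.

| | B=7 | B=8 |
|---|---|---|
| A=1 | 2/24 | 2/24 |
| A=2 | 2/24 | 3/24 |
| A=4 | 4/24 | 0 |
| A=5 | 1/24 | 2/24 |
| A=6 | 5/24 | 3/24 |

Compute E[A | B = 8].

18/5

P(B = 8) = 5/12.
Σ A·P over the event = 1·(2/24) + 2·(3/24) + 5·(2/24) + 6·(3/24) = 3/2.
E[A | B = 8] = (3/2) / (5/12) = 18/5.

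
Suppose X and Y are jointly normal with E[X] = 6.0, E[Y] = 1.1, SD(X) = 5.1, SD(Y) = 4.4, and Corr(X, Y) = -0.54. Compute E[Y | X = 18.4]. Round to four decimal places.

-4.6769

E[Y | X=x] = μ_Y + ρ(σ_Y/σ_X)(x − μ_X) for jointly normal variables.
E[Y | X=18.4] = 1.1 + (-0.54)·(4.4/5.1)·(18.4 − (6.0)) = 1.1 + (-0.46588)·(12.4) = -4.6769.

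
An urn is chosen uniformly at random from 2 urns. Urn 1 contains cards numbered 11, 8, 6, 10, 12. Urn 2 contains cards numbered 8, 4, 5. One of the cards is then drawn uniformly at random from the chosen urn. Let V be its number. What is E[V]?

E[V | urn 1] = (11+8+6+10+12)/5 = 47/5.
E[V | urn 2] = (8+4+5)/3 = 17/3.
By the law of total expectation,
E[V] = (1/2)·(47/5) + (1/2)·(17/3) = 113/15.

113/15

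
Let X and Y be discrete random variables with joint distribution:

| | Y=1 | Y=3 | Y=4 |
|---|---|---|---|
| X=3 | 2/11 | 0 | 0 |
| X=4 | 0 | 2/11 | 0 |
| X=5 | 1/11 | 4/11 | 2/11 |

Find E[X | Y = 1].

11/3

P(Y = 1) = 3/11.
Σ X·P over the event = 3·(2/11) + 5·(1/11) = 1.
E[X | Y = 1] = (1) / (3/11) = 11/3.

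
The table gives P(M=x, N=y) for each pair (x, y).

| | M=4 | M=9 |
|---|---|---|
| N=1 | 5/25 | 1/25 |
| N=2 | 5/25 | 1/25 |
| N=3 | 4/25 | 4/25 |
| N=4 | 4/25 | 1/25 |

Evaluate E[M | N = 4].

P(N = 4) = 1/5.
Σ M·P over the event = 4·(4/25) + 9·(1/25) = 1.
E[M | N = 4] = (1) / (1/5) = 5.

5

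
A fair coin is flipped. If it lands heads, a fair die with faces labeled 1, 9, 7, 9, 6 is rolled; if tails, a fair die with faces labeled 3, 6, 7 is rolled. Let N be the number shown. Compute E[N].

88/15

E[N | heads] = (1+9+7+9+6)/5 = 32/5.
E[N | tails] = (3+6+7)/3 = 16/3.
E[N] = (1/2)·(32/5) + (1/2)·(16/3) = 88/15.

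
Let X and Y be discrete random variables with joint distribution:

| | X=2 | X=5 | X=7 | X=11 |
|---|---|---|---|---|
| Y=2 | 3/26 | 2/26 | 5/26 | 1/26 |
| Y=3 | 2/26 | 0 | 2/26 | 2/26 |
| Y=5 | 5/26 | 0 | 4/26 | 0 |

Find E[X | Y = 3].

P(Y = 3) = 3/13.
Σ X·P over the event = 2·(2/26) + 7·(2/26) + 11·(2/26) = 20/13.
E[X | Y = 3] = (20/13) / (3/13) = 20/3.

20/3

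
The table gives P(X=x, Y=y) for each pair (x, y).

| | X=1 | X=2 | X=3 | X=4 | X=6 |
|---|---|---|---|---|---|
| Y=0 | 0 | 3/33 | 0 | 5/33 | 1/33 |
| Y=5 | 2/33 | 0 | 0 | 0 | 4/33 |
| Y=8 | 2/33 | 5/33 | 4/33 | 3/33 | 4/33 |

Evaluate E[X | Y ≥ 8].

P(Y ≥ 8) = 6/11.
Σ X·P over the event = 1·(2/33) + 2·(5/33) + 3·(4/33) + 4·(3/33) + 6·(4/33) = 20/11.
E[X | Y ≥ 8] = (20/11) / (6/11) = 10/3.

10/3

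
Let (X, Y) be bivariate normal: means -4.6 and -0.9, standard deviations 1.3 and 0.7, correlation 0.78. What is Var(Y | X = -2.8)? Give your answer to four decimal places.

The conditional variance in a bivariate normal is σ_Y²(1 − ρ²), independent of x.
Var(Y | X=-2.8) = (0.7)²·(1 − (0.78)²) = 0.49·0.3916 = 0.1919.

0.1919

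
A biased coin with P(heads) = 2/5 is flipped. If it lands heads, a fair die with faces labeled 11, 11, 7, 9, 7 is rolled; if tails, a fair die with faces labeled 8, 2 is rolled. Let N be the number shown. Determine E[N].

33/5

E[N | heads] = (11+11+7+9+7)/5 = 9.
E[N | tails] = (8+2)/2 = 5.
E[N] = (2/5)·(9) + (3/5)·(5) = 33/5.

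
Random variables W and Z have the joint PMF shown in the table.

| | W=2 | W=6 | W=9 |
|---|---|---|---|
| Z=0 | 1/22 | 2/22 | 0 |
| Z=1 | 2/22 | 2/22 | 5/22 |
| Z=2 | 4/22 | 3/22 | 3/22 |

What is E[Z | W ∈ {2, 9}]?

7/5

P(W ∈ {2, 9}) = 15/22.
Σ Z·P over the event = 0·(1/22) + 1·(2/22) + 2·(4/22) + 1·(5/22) + 2·(3/22) = 21/22.
E[Z | W ∈ {2, 9}] = (21/22) / (15/22) = 7/5.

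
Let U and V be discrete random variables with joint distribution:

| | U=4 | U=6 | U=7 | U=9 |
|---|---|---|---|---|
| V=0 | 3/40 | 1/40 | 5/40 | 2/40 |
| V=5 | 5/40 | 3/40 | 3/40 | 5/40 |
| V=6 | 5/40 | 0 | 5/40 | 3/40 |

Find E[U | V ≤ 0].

P(V ≤ 0) = 11/40.
Σ U·P over the event = 4·(3/40) + 6·(1/40) + 7·(5/40) + 9·(2/40) = 71/40.
E[U | V ≤ 0] = (71/40) / (11/40) = 71/11.

71/11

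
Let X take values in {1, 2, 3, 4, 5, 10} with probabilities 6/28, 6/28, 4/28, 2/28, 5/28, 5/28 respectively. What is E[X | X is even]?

P(X is even) = 13/28.
Σ over the event: 2·3/14 + 4·1/14 + 10·5/28 = 5/2.
E[X | X is even] = (5/2) / (13/28) = 70/13.

70/13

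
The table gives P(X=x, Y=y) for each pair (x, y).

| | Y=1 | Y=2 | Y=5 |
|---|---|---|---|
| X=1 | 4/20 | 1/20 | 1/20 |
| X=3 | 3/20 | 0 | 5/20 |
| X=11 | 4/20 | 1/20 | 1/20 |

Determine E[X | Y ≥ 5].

P(Y ≥ 5) = 7/20.
Σ X·P over the event = 1·(1/20) + 3·(5/20) + 11·(1/20) = 27/20.
E[X | Y ≥ 5] = (27/20) / (7/20) = 27/7.

27/7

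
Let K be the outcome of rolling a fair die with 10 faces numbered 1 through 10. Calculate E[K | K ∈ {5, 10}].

15/2

P(K ∈ {5, 10}) = 1/5.
Σ over the event: 5·1/10 + 10·1/10 = 3/2.
E[K | K ∈ {5, 10}] = (3/2) / (1/5) = 15/2.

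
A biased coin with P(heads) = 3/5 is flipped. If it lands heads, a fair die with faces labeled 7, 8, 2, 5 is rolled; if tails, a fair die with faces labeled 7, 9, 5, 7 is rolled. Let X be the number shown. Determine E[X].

61/10

E[X | heads] = (7+8+2+5)/4 = 11/2.
E[X | tails] = (7+9+5+7)/4 = 7.
E[X] = (3/5)·(11/2) + (2/5)·(7) = 61/10.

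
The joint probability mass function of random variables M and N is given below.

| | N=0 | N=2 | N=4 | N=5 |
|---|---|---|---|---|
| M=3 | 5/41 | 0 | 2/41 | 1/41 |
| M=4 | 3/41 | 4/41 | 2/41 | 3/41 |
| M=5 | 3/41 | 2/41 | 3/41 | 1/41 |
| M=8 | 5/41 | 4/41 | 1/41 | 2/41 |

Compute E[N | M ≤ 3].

13/8

P(M ≤ 3) = 8/41.
Σ N·P over the event = 0·(5/41) + 4·(2/41) + 5·(1/41) = 13/41.
E[N | M ≤ 3] = (13/41) / (8/41) = 13/8.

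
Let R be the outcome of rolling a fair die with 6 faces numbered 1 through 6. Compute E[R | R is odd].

Given R is odd, R is equally likely to be any of {1, 3, 5}.
E[R | R is odd] = (1 + 3 + 5) / 3 = 3.

3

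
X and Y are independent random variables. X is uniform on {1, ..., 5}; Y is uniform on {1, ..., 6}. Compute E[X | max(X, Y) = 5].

35/9

P(max(X, Y) = 5) = 3/10.
Summing X·P(x,y) over outcomes with max(X, Y) = 5 gives 7/6.
E[X | max(X, Y) = 5] = (7/6) / (3/10) = 35/9.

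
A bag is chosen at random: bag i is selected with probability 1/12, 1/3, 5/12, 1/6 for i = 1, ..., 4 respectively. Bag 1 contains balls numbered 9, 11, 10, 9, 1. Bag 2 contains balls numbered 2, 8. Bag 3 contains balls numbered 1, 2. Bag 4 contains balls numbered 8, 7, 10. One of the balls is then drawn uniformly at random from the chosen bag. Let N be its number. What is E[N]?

313/72

E[N | bag 1] = (9+11+10+9+1)/5 = 8.
E[N | bag 2] = (2+8)/2 = 5.
E[N | bag 3] = (1+2)/2 = 3/2.
E[N | bag 4] = (8+7+10)/3 = 25/3.
E[N] = (1/12)·(8) + (1/3)·(5) + (5/12)·(3/2) + (1/6)·(25/3) = 313/72.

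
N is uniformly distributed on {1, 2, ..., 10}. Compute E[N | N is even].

Given N is even, N is equally likely to be any of {2, 4, 6, 8, 10}.
E[N | N is even] = (2 + 4 + 6 + 8 + 10) / 5 = 6.

6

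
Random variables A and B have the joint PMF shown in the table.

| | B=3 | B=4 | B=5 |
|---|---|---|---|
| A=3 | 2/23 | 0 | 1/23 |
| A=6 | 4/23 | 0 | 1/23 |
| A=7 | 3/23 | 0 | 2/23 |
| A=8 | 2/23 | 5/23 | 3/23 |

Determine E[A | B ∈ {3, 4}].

P(B ∈ {3, 4}) = 16/23.
Σ A·P over the event = 3·(2/23) + 6·(4/23) + 7·(3/23) + 8·(2/23) + 8·(5/23) = 107/23.
E[A | B ∈ {3, 4}] = (107/23) / (16/23) = 107/16.

107/16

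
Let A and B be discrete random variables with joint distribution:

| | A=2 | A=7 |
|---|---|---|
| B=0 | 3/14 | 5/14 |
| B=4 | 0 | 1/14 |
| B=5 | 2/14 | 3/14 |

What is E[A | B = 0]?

P(B = 0) = 4/7.
Σ A·P over the event = 2·(3/14) + 7·(5/14) = 41/14.
E[A | B = 0] = (41/14) / (4/7) = 41/8.

41/8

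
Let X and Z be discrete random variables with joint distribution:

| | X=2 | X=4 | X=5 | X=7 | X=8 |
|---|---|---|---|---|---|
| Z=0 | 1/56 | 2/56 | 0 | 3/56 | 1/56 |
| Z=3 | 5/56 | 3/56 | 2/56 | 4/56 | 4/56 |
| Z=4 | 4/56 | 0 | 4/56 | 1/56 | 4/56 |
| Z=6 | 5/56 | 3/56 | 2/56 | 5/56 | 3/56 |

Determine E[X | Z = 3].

P(Z = 3) = 9/28.
Σ X·P over the event = 2·(5/56) + 4·(3/56) + 5·(2/56) + 7·(4/56) + 8·(4/56) = 23/14.
E[X | Z = 3] = (23/14) / (9/28) = 46/9.

46/9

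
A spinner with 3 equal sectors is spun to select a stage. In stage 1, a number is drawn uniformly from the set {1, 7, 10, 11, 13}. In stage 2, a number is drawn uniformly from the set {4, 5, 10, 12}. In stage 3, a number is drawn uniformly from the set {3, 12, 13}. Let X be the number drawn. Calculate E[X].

E[X | stage 1] = (1+7+10+11+13)/5 = 42/5.
E[X | stage 2] = (4+5+10+12)/4 = 31/4.
E[X | stage 3] = (3+12+13)/3 = 28/3.
By the law of total expectation,
E[X] = (1/3)·(42/5) + (1/3)·(31/4) + (1/3)·(28/3) = 1529/180.

1529/180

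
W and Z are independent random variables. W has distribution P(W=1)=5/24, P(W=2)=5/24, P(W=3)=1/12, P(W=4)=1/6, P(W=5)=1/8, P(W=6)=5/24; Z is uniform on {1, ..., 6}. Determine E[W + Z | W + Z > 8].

394/39

P(W + Z > 8) = 13/48.
Summing (W+Z)·P(x,y) over outcomes with W + Z > 8 gives 197/72.
E[W + Z | W + Z > 8] = (197/72) / (13/48) = 394/39.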